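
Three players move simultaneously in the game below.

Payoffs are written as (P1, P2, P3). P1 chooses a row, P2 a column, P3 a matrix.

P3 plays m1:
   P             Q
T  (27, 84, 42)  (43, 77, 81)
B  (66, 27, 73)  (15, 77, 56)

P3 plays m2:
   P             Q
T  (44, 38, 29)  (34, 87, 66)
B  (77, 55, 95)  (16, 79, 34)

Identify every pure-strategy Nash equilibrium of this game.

(T, P, m1): P1 can switch to B (27 → 66). Not NE.
(T, P, m2): P1 can switch to B (44 → 77). Not NE.
(T, Q, m1): P2 can switch to P (77 → 84). Not NE.
(T, Q, m2): P3 can switch to m1 (66 → 81). Not NE.
(B, P, m1): P2 can switch to Q (27 → 77). Not NE.
(B, P, m2): P2 can switch to Q (55 → 79). Not NE.
(B, Q, m1): P1 can switch to T (15 → 43). Not NE.
(B, Q, m2): P1 can switch to T (16 → 34). Not NE.

There is no pure-strategy Nash equilibrium.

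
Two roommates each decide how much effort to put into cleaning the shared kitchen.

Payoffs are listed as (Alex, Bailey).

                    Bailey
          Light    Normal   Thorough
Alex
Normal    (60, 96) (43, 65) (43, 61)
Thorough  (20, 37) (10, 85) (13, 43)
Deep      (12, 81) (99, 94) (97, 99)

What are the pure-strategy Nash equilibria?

The pure Nash equilibria are (Normal, Light) and (Deep, Thorough).

Mark each player's best response to every combination of opponents' strategies; a profile where every player is best-responding is a pure Nash equilibrium.
Alex against Light: payoffs 60, 20, 12 → best response Normal.
Alex against Normal: payoffs 43, 10, 99 → best response Deep.
Alex against Thorough: payoffs 43, 13, 97 → best response Deep.
Bailey against Normal: payoffs 96, 65, 61 → best response Light.
Bailey against Thorough: payoffs 37, 85, 43 → best response Normal.
Bailey against Deep: payoffs 81, 94, 99 → best response Thorough.
Mutual best responses: (Normal, Light); (Deep, Thorough).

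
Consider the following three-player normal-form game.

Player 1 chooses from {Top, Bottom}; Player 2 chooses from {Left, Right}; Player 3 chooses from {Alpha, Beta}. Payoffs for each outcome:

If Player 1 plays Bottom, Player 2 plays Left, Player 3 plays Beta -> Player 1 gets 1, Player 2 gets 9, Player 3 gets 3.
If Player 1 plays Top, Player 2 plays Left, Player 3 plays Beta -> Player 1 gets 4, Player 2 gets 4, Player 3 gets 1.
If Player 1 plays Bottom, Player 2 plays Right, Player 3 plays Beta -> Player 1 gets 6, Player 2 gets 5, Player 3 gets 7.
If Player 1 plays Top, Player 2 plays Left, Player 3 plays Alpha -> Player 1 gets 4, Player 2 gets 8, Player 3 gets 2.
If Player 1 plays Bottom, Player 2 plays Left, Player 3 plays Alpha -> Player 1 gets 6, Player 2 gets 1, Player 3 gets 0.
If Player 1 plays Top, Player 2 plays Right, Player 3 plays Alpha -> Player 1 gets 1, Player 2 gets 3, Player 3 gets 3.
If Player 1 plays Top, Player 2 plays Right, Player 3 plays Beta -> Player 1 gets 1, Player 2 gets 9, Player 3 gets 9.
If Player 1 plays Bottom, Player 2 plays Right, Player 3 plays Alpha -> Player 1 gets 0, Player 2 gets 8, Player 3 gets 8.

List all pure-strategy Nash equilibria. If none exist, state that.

There is no pure-strategy Nash equilibrium.

For each player, find the best response to each opponent profile; mutual best responses are the pure NE.
Player 1 against (Left, Alpha): payoffs 4, 6 → best response Bottom.
Player 1 against (Left, Beta): payoffs 4, 1 → best response Top.
Player 1 against (Right, Alpha): payoffs 1, 0 → best response Top.
Player 1 against (Right, Beta): payoffs 1, 6 → best response Bottom.
Player 2 against (Top, Alpha): payoffs 8, 3 → best response Left.
Player 2 against (Top, Beta): payoffs 4, 9 → best response Right.
Player 2 against (Bottom, Alpha): payoffs 1, 8 → best response Right.
Player 2 against (Bottom, Beta): payoffs 9, 5 → best response Left.
Player 3 against (Top, Left): payoffs 2, 1 → best response Alpha.
Player 3 against (Top, Right): payoffs 3, 9 → best response Beta.
Player 3 against (Bottom, Left): payoffs 0, 3 → best response Beta.
Player 3 against (Bottom, Right): payoffs 8, 7 → best response Alpha.
No profile is a mutual best response for all players.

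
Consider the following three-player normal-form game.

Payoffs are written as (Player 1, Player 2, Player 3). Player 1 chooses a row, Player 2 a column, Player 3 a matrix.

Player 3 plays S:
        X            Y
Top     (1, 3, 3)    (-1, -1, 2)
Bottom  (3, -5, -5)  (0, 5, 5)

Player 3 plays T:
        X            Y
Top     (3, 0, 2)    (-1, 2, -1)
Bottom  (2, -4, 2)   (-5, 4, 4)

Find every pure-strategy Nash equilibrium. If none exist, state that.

The unique pure-strategy Nash equilibrium is (Bottom, Y, S).

(Top, X, S): Player 1 can switch to Bottom (1 → 3). Not NE.
(Top, X, T): Player 2 can switch to Y (0 → 2). Not NE.
(Top, Y, S): Player 1 can switch to Bottom (-1 → 0). Not NE.
(Top, Y, T): Player 3 can switch to S (-1 → 2). Not NE.
(Bottom, X, S): Player 2 can switch to Y (-5 → 5). Not NE.
(Bottom, X, T): Player 1 can switch to Top (2 → 3). Not NE.
(Bottom, Y, S): Player 1 gets 0, best alternative -1; Player 2 gets 5, best alternative -5; Player 3 gets 5, best alternative 4. No profitable deviation — NE.
(Bottom, Y, T): Player 1 can switch to Top (-5 → -1). Not NE.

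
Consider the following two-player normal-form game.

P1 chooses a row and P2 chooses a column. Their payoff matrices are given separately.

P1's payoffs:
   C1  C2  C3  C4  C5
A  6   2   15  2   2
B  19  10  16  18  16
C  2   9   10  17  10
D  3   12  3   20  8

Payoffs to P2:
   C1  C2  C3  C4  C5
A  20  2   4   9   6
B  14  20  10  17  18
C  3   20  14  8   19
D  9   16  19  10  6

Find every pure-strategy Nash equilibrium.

There is no pure-strategy Nash equilibrium.

(A, C1): P1 can switch to B (6 → 19). Not NE.
(A, C2): P1 can switch to B (2 → 10). Not NE.
(A, C3): P1 can switch to B (15 → 16). Not NE.
(A, C4): P1 can switch to B (2 → 18). Not NE.
(A, C5): P1 can switch to B (2 → 16). Not NE.
(B, C1): P2 can switch to C2 (14 → 20). Not NE.
(B, C2): P1 can switch to D (10 → 12). Not NE.
(B, C3): P2 can switch to C1 (10 → 14). Not NE.
(B, C4): P1 can switch to D (18 → 20). Not NE.
(B, C5): P2 can switch to C2 (18 → 20). Not NE.
(C, C1): P1 can switch to A (2 → 6). Not NE.
(C, C2): P1 can switch to B (9 → 10). Not NE.
(The remaining 8 profiles each have a profitable deviation by the same check.)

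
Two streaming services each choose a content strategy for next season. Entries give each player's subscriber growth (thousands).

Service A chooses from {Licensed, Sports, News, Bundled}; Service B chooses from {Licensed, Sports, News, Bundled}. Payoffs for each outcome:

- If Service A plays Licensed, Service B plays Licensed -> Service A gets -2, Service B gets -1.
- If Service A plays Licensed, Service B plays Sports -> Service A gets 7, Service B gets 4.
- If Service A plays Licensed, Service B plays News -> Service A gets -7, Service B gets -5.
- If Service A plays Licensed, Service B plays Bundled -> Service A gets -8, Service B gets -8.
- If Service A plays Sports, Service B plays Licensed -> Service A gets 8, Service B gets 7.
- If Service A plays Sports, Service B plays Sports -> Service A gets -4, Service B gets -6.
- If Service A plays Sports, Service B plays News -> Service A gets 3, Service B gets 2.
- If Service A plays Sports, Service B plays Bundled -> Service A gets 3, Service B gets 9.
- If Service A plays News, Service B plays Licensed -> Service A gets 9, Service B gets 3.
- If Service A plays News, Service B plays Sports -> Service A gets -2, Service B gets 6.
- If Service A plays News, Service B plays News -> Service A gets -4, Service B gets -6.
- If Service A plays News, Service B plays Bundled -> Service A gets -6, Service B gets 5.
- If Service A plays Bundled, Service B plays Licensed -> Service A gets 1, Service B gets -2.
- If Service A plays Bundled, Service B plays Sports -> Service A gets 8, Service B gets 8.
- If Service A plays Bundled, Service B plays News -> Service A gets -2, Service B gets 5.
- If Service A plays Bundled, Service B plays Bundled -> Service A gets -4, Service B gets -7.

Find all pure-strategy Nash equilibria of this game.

(Sports, Bundled) and (Bundled, Sports)

Service A against Licensed: payoffs -2, 8, 9, 1 → best response News.
Service A against Sports: payoffs 7, -4, -2, 8 → best response Bundled.
Service A against News: payoffs -7, 3, -4, -2 → best response Sports.
Service A against Bundled: payoffs -8, 3, -6, -4 → best response Sports.
Service B against Licensed: payoffs -1, 4, -5, -8 → best response Sports.
Service B against Sports: payoffs 7, -6, 2, 9 → best response Bundled.
Service B against News: payoffs 3, 6, -6, 5 → best response Sports.
Service B against Bundled: payoffs -2, 8, 5, -7 → best response Sports.
Mutual best responses: (Sports, Bundled); (Bundled, Sports).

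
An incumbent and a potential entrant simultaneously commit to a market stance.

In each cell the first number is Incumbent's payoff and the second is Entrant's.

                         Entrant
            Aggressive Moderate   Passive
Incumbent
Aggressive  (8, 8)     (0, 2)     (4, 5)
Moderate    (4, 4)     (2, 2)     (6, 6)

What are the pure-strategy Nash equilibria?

(Aggressive, Aggressive) and (Moderate, Passive)

Incumbent against Aggressive: payoffs 8, 4 → best response Aggressive.
Incumbent against Moderate: payoffs 0, 2 → best response Moderate.
Incumbent against Passive: payoffs 4, 6 → best response Moderate.
Entrant against Aggressive: payoffs 8, 2, 5 → best response Aggressive.
Entrant against Moderate: payoffs 4, 2, 6 → best response Passive.
Mutual best responses: (Aggressive, Aggressive); (Moderate, Passive).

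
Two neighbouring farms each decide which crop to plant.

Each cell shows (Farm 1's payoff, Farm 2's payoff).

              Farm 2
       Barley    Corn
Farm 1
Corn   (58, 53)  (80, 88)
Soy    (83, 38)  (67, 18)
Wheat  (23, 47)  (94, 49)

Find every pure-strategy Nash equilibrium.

For each strategy profile, look for a profitable unilateral deviation.
(Corn, Barley): Farm 1 can switch to Soy (58 → 83). Not NE.
(Corn, Corn): Farm 1 can switch to Wheat (80 → 94). Not NE.
(Soy, Barley): Farm 1 gets 83, best alternative 58; Farm 2 gets 38, best alternative 18. No profitable deviation — NE.
(Soy, Corn): Farm 1 can switch to Corn (67 → 80). Not NE.
(Wheat, Barley): Farm 1 can switch to Corn (23 → 58). Not NE.
(Wheat, Corn): Farm 1 gets 94, best alternative 80; Farm 2 gets 49, best alternative 47. No profitable deviation — NE.

The pure Nash equilibria are (Soy, Barley); (Wheat, Corn).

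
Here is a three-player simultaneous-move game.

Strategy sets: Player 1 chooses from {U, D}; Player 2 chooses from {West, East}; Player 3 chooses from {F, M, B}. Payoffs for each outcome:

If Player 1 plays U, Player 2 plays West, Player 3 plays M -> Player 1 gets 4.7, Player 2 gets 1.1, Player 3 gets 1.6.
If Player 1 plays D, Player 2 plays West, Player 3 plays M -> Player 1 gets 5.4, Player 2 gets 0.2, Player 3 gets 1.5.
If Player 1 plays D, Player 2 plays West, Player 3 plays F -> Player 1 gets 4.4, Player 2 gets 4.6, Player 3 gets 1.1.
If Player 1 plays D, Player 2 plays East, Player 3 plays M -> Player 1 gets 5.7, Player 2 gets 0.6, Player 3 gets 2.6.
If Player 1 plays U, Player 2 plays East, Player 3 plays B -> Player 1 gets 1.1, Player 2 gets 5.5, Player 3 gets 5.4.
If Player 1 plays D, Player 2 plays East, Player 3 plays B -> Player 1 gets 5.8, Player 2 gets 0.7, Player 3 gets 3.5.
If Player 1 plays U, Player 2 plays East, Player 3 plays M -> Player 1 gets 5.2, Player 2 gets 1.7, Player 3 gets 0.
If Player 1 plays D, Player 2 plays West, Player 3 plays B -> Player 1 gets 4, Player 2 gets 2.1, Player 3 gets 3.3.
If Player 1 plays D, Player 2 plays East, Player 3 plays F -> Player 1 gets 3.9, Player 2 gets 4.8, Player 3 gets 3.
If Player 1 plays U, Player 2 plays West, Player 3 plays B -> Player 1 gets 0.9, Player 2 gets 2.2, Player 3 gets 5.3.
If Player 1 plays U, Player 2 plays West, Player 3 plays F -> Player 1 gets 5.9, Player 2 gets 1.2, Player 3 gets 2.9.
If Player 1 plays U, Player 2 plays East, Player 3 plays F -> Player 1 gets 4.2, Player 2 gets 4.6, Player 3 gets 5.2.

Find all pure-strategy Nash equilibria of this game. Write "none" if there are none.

Pure NE: (D, West, B)

Player 1 against (West, F): payoffs 5.9, 4.4 → best response U.
Player 1 against (West, M): payoffs 4.7, 5.4 → best response D.
Player 1 against (West, B): payoffs 0.9, 4 → best response D.
Player 1 against (East, F): payoffs 4.2, 3.9 → best response U.
Player 1 against (East, M): payoffs 5.2, 5.7 → best response D.
Player 1 against (East, B): payoffs 1.1, 5.8 → best response D.
Player 2 against (U, F): payoffs 1.2, 4.6 → best response East.
Player 2 against (U, M): payoffs 1.1, 1.7 → best response East.
Player 2 against (U, B): payoffs 2.2, 5.5 → best response East.
Player 2 against (D, F): payoffs 4.6, 4.8 → best response East.
Player 2 against (D, M): payoffs 0.2, 0.6 → best response East.
Player 2 against (D, B): payoffs 2.1, 0.7 → best response West.
Player 3 against (U, West): payoffs 2.9, 1.6, 5.3 → best response B.
Player 3 against (U, East): payoffs 5.2, 0, 5.4 → best response B.
Player 3 against (D, West): payoffs 1.1, 1.5, 3.3 → best response B.
Player 3 against (D, East): payoffs 3, 2.6, 3.5 → best response B.
Mutual best responses: (D, West, B).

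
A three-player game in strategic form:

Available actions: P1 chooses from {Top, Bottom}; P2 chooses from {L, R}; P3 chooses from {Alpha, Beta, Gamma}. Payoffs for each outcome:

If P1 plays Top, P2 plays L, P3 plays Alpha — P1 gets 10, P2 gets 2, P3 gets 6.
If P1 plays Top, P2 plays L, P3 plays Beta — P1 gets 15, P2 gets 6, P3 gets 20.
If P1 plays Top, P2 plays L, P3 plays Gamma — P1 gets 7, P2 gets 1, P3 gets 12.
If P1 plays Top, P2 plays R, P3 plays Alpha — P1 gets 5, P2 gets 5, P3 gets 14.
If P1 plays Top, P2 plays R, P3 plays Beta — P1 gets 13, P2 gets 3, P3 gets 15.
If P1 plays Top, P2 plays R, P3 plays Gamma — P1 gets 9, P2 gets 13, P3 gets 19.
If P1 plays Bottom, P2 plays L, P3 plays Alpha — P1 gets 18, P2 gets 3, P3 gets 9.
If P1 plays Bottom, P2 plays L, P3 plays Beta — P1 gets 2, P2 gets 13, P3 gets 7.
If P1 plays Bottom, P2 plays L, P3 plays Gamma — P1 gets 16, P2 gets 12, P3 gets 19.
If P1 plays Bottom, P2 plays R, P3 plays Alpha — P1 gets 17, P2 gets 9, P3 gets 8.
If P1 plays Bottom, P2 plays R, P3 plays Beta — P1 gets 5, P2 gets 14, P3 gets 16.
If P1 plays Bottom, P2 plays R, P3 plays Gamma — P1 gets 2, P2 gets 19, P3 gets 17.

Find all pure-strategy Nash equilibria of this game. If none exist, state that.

Pure-strategy Nash equilibria: (Top, L, Beta) and (Top, R, Gamma)

Mark each player's best response to every combination of opponents' strategies; a profile where every player is best-responding is a pure Nash equilibrium.
P1 against (L, Alpha): payoffs 10, 18 → best response Bottom.
P1 against (L, Beta): payoffs 15, 2 → best response Top.
P1 against (L, Gamma): payoffs 7, 16 → best response Bottom.
P1 against (R, Alpha): payoffs 5, 17 → best response Bottom.
P1 against (R, Beta): payoffs 13, 5 → best response Top.
P1 against (R, Gamma): payoffs 9, 2 → best response Top.
P2 against (Top, Alpha): payoffs 2, 5 → best response R.
P2 against (Top, Beta): payoffs 6, 3 → best response L.
P2 against (Top, Gamma): payoffs 1, 13 → best response R.
P2 against (Bottom, Alpha): payoffs 3, 9 → best response R.
P2 against (Bottom, Beta): payoffs 13, 14 → best response R.
P2 against (Bottom, Gamma): payoffs 12, 19 → best response R.
P3 against (Top, L): payoffs 6, 20, 12 → best response Beta.
P3 against (Top, R): payoffs 14, 15, 19 → best response Gamma.
P3 against (Bottom, L): payoffs 9, 7, 19 → best response Gamma.
P3 against (Bottom, R): payoffs 8, 16, 17 → best response Gamma.
Mutual best responses: (Top, L, Beta); (Top, R, Gamma).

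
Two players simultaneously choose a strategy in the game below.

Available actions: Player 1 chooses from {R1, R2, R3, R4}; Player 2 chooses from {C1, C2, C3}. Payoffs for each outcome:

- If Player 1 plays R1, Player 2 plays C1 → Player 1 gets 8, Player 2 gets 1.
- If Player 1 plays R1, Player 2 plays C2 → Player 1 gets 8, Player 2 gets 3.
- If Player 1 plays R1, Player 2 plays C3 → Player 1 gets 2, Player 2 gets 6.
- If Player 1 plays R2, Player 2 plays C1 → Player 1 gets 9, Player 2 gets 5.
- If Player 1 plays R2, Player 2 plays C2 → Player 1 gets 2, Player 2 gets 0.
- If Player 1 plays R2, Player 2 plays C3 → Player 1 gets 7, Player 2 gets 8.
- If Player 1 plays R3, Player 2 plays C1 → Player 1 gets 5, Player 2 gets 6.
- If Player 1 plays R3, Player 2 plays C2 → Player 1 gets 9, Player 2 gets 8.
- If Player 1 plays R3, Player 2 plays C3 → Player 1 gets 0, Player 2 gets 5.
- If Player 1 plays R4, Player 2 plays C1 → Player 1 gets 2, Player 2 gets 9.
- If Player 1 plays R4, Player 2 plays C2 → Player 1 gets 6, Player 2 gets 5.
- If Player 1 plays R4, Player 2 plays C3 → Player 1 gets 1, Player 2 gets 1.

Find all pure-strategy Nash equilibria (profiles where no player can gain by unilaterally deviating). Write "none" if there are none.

Pure-strategy Nash equilibria: (R2, C3), (R3, C2)

Player 1 against C1: payoffs 8, 9, 5, 2 → best response R2.
Player 1 against C2: payoffs 8, 2, 9, 6 → best response R3.
Player 1 against C3: payoffs 2, 7, 0, 1 → best response R2.
Player 2 against R1: payoffs 1, 3, 6 → best response C3.
Player 2 against R2: payoffs 5, 0, 8 → best response C3.
Player 2 against R3: payoffs 6, 8, 5 → best response C2.
Player 2 against R4: payoffs 9, 5, 1 → best response C1.
Mutual best responses: (R2, C3); (R3, C2).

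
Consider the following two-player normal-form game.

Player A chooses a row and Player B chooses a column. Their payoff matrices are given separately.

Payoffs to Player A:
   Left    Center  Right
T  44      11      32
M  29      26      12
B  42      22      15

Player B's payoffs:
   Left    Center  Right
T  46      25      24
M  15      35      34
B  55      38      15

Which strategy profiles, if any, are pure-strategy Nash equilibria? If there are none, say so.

Player A against Left: payoffs 44, 29, 42 → best response T.
Player A against Center: payoffs 11, 26, 22 → best response M.
Player A against Right: payoffs 32, 12, 15 → best response T.
Player B against T: payoffs 46, 25, 24 → best response Left.
Player B against M: payoffs 15, 35, 34 → best response Center.
Player B against B: payoffs 55, 38, 15 → best response Left.
Mutual best responses: (T, Left); (M, Center).

Pure-strategy Nash equilibria: (T, Left) and (M, Center)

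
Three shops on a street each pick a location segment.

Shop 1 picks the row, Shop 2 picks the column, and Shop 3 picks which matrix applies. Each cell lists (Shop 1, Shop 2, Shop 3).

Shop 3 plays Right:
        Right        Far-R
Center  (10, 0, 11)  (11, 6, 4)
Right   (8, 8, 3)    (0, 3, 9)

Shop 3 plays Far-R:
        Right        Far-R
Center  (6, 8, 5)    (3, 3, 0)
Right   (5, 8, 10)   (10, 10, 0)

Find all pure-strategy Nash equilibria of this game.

(Center, Right, Right): Shop 2 can switch to Far-R (0 → 6). Not NE.
(Center, Right, Far-R): Shop 3 can switch to Right (5 → 11). Not NE.
(Center, Far-R, Right): Shop 1 gets 11, best alternative 0; Shop 2 gets 6, best alternative 0; Shop 3 gets 4, best alternative 0. No profitable deviation — NE.
(Center, Far-R, Far-R): Shop 1 can switch to Right (3 → 10). Not NE.
(Right, Right, Right): Shop 1 can switch to Center (8 → 10). Not NE.
(Right, Right, Far-R): Shop 1 can switch to Center (5 → 6). Not NE.
(Right, Far-R, Right): Shop 1 can switch to Center (0 → 11). Not NE.
(Right, Far-R, Far-R): Shop 3 can switch to Right (0 → 9). Not NE.

(Center, Far-R, Right)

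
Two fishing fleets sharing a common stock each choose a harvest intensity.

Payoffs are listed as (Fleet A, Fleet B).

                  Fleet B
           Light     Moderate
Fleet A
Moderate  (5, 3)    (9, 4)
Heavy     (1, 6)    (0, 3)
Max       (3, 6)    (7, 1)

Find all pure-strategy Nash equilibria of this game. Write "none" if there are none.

The unique pure-strategy Nash equilibrium is (Moderate, Moderate).

For each player, find the best response to each opponent profile; mutual best responses are the pure NE.
Fleet A against Light: payoffs 5, 1, 3 → best response Moderate.
Fleet A against Moderate: payoffs 9, 0, 7 → best response Moderate.
Fleet B against Moderate: payoffs 3, 4 → best response Moderate.
Fleet B against Heavy: payoffs 6, 3 → best response Light.
Fleet B against Max: payoffs 6, 1 → best response Light.
Mutual best responses: (Moderate, Moderate).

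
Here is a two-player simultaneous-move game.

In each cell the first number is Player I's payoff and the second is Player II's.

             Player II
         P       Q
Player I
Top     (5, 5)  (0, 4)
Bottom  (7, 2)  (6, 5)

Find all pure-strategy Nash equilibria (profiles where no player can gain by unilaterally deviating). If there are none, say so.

Pure NE: (Bottom, Q)

Player I against P: payoffs 5, 7 → best response Bottom.
Player I against Q: payoffs 0, 6 → best response Bottom.
Player II against Top: payoffs 5, 4 → best response P.
Player II against Bottom: payoffs 2, 5 → best response Q.
Mutual best responses: (Bottom, Q).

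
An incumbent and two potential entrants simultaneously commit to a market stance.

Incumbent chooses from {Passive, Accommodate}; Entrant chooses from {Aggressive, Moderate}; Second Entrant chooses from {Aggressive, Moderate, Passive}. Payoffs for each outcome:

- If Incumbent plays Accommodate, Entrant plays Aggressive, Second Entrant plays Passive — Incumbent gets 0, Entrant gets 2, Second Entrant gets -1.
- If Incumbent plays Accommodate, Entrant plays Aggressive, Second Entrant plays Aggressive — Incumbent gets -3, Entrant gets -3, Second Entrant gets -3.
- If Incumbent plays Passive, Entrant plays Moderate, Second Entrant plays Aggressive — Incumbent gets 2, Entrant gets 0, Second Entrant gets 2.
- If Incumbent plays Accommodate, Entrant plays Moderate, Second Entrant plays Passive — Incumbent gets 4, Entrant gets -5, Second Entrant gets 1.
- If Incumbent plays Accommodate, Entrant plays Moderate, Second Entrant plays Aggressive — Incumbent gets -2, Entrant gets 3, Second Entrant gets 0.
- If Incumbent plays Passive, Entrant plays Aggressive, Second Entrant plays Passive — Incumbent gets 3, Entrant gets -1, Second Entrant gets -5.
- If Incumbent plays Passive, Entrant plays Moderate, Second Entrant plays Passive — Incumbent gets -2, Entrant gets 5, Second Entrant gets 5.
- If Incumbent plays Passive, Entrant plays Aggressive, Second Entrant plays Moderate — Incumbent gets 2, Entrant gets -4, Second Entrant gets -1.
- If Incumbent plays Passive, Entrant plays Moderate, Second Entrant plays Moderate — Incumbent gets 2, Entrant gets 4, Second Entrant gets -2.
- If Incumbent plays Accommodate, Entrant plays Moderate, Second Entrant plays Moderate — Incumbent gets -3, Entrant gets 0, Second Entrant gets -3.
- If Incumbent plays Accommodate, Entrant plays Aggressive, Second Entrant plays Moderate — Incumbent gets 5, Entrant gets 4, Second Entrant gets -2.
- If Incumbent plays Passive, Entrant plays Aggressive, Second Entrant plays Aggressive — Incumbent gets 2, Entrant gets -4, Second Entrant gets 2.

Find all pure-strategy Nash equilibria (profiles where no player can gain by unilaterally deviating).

(Passive, Aggressive, Aggressive): Entrant can switch to Moderate (-4 → 0). Not NE.
(Passive, Aggressive, Moderate): Incumbent can switch to Accommodate (2 → 5). Not NE.
(Passive, Aggressive, Passive): Entrant can switch to Moderate (-1 → 5). Not NE.
(Passive, Moderate, Aggressive): Second Entrant can switch to Passive (2 → 5). Not NE.
(Passive, Moderate, Moderate): Second Entrant can switch to Aggressive (-2 → 2). Not NE.
(Passive, Moderate, Passive): Incumbent can switch to Accommodate (-2 → 4). Not NE.
(The remaining 6 profiles each have a profitable deviation by the same check.)

There is no pure-strategy Nash equilibrium.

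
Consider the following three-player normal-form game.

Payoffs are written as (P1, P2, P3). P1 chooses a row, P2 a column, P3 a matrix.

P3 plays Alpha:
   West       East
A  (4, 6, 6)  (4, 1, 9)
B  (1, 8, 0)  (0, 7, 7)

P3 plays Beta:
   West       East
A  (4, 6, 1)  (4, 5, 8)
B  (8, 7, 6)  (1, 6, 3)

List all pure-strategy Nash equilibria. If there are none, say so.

(A, West, Alpha): P1 gets 4, best alternative 1; P2 gets 6, best alternative 1; P3 gets 6, best alternative 1. No profitable deviation — NE.
(A, West, Beta): P1 can switch to B (4 → 8). Not NE.
(A, East, Alpha): P2 can switch to West (1 → 6). Not NE.
(A, East, Beta): P2 can switch to West (5 → 6). Not NE.
(B, West, Alpha): P1 can switch to A (1 → 4). Not NE.
(B, West, Beta): P1 gets 8, best alternative 4; P2 gets 7, best alternative 6; P3 gets 6, best alternative 0. No profitable deviation — NE.
(B, East, Alpha): P1 can switch to A (0 → 4). Not NE.
(B, East, Beta): P1 can switch to A (1 → 4). Not NE.

Pure-strategy Nash equilibria: (A, West, Alpha) and (B, West, Beta)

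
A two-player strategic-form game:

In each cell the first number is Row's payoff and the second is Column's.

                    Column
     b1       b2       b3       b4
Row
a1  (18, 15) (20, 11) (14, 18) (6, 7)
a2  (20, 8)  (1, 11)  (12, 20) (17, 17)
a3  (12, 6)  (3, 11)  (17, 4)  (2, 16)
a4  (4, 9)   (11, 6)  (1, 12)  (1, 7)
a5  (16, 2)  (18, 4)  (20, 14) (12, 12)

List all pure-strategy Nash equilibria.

Pure NE: (a5, b3)

For each player, find the best response to each opponent profile; mutual best responses are the pure NE.
Row against b1: payoffs 18, 20, 12, 4, 16 → best response a2.
Row against b2: payoffs 20, 1, 3, 11, 18 → best response a1.
Row against b3: payoffs 14, 12, 17, 1, 20 → best response a5.
Row against b4: payoffs 6, 17, 2, 1, 12 → best response a2.
Column against a1: payoffs 15, 11, 18, 7 → best response b3.
Column against a2: payoffs 8, 11, 20, 17 → best response b3.
Column against a3: payoffs 6, 11, 4, 16 → best response b4.
Column against a4: payoffs 9, 6, 12, 7 → best response b3.
Column against a5: payoffs 2, 4, 14, 12 → best response b3.
Mutual best responses: (a5, b3).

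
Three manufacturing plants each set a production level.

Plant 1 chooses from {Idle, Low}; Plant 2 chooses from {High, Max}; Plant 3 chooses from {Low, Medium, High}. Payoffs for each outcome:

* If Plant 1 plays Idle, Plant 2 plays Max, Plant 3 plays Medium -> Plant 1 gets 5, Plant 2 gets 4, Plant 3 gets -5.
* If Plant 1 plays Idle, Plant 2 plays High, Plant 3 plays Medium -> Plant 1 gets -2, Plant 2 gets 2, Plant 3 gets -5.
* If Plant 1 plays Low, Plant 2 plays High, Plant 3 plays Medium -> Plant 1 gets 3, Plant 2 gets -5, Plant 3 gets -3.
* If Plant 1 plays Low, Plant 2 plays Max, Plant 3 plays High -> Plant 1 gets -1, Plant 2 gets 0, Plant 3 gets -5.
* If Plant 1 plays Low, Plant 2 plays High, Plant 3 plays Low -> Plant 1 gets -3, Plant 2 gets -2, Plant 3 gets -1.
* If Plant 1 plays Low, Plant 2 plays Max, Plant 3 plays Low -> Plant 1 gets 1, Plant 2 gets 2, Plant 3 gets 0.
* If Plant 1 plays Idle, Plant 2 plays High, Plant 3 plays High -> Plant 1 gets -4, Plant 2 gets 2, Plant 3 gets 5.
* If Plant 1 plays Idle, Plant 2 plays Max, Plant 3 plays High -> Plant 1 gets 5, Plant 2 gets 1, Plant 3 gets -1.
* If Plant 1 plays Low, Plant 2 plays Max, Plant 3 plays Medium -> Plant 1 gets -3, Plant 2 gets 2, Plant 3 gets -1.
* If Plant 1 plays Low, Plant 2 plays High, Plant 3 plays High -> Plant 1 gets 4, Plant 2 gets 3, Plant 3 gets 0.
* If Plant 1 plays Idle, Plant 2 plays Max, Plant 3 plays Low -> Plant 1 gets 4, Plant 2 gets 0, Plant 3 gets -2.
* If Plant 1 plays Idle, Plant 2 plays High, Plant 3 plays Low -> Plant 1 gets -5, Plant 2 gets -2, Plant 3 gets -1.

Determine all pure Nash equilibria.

Pure NE: (Low, High, High)

Plant 1 against (High, Low): payoffs -5, -3 → best response Low.
Plant 1 against (High, Medium): payoffs -2, 3 → best response Low.
Plant 1 against (High, High): payoffs -4, 4 → best response Low.
Plant 1 against (Max, Low): payoffs 4, 1 → best response Idle.
Plant 1 against (Max, Medium): payoffs 5, -3 → best response Idle.
Plant 1 against (Max, High): payoffs 5, -1 → best response Idle.
Plant 2 against (Idle, Low): payoffs -2, 0 → best response Max.
Plant 2 against (Idle, Medium): payoffs 2, 4 → best response Max.
Plant 2 against (Idle, High): payoffs 2, 1 → best response High.
Plant 2 against (Low, Low): payoffs -2, 2 → best response Max.
Plant 2 against (Low, Medium): payoffs -5, 2 → best response Max.
Plant 2 against (Low, High): payoffs 3, 0 → best response High.
Plant 3 against (Idle, High): payoffs -1, -5, 5 → best response High.
Plant 3 against (Idle, Max): payoffs -2, -5, -1 → best response High.
Plant 3 against (Low, High): payoffs -1, -3, 0 → best response High.
Plant 3 against (Low, Max): payoffs 0, -1, -5 → best response Low.
Mutual best responses: (Low, High, High).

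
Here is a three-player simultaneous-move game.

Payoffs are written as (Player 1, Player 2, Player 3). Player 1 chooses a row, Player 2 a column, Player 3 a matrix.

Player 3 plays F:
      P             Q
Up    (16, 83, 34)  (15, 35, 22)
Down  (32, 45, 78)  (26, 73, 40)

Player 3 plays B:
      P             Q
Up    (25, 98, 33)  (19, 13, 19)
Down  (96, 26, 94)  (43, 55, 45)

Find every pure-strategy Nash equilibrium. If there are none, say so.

(Up, P, F): Player 1 can switch to Down (16 → 32). Not NE.
(Up, P, B): Player 1 can switch to Down (25 → 96). Not NE.
(Up, Q, F): Player 1 can switch to Down (15 → 26). Not NE.
(Up, Q, B): Player 1 can switch to Down (19 → 43). Not NE.
(Down, P, F): Player 2 can switch to Q (45 → 73). Not NE.
(Down, P, B): Player 2 can switch to Q (26 → 55). Not NE.
(Down, Q, F): Player 3 can switch to B (40 → 45). Not NE.
(Down, Q, B): Player 1 gets 43, best alternative 19; Player 2 gets 55, best alternative 26; Player 3 gets 45, best alternative 40. No profitable deviation — NE.

(Down, Q, B)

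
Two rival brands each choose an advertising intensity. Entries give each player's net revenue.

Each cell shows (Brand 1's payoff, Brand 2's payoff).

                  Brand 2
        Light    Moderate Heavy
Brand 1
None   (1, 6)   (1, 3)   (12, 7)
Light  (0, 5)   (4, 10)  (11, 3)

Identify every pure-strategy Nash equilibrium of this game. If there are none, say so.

(None, Light): Brand 2 can switch to Heavy (6 → 7). Not NE.
(None, Moderate): Brand 1 can switch to Light (1 → 4). Not NE.
(None, Heavy): Brand 1 gets 12, best alternative 11; Brand 2 gets 7, best alternative 6. No profitable deviation — NE.
(Light, Light): Brand 1 can switch to None (0 → 1). Not NE.
(Light, Moderate): Brand 1 gets 4, best alternative 1; Brand 2 gets 10, best alternative 5. No profitable deviation — NE.
(Light, Heavy): Brand 1 can switch to None (11 → 12). Not NE.

Pure-strategy Nash equilibria: (None, Heavy); (Light, Moderate)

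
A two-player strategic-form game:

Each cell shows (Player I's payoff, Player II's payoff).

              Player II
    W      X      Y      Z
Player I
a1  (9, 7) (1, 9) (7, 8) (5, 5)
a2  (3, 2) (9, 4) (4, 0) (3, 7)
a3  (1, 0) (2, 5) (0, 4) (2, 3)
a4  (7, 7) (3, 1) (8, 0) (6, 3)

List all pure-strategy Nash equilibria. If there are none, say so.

For each strategy profile, look for a profitable unilateral deviation.
(a1, W): Player II can switch to X (7 → 9). Not NE.
(a1, X): Player I can switch to a2 (1 → 9). Not NE.
(a1, Y): Player I can switch to a4 (7 → 8). Not NE.
(a1, Z): Player I can switch to a4 (5 → 6). Not NE.
(a2, W): Player I can switch to a1 (3 → 9). Not NE.
(a2, X): Player II can switch to Z (4 → 7). Not NE.
(a2, Y): Player I can switch to a1 (4 → 7). Not NE.
(a2, Z): Player I can switch to a1 (3 → 5). Not NE.
(a3, W): Player I can switch to a1 (1 → 9). Not NE.
(a3, X): Player I can switch to a2 (2 → 9). Not NE.
(a3, Y): Player I can switch to a1 (0 → 7). Not NE.
(a3, Z): Player I can switch to a1 (2 → 5). Not NE.
(The remaining 4 profiles each have a profitable deviation by the same check.)

No pure-strategy Nash equilibrium.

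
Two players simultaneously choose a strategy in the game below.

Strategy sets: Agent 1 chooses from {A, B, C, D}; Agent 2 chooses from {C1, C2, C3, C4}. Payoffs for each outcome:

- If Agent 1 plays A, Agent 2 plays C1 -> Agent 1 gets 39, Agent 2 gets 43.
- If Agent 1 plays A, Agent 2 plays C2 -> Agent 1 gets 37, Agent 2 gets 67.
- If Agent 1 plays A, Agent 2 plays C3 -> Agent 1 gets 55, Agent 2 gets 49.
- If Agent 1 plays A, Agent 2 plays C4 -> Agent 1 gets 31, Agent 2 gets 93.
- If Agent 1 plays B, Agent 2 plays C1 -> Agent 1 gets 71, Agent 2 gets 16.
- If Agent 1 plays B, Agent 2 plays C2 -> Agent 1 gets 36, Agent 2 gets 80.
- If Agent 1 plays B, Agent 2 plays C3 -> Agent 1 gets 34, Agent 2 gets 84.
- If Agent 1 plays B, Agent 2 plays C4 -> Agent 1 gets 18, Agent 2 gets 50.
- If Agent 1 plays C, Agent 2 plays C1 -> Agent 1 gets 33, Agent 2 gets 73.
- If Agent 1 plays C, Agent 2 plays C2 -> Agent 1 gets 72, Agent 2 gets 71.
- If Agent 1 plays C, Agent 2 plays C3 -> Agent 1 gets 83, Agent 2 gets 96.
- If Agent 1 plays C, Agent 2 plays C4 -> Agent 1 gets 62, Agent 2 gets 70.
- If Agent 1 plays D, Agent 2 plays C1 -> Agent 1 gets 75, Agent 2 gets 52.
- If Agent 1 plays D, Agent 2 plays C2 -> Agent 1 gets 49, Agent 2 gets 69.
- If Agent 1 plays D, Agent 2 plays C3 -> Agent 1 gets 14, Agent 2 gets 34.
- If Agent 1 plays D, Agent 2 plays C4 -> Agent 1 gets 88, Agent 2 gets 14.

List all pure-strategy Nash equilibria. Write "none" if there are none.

Pure NE: (C, C3)

Check each profile: it is a Nash equilibrium iff no player can strictly gain by switching unilaterally.
(A, C1): Agent 1 can switch to B (39 → 71). Not NE.
(A, C2): Agent 1 can switch to C (37 → 72). Not NE.
(A, C3): Agent 1 can switch to C (55 → 83). Not NE.
(A, C4): Agent 1 can switch to C (31 → 62). Not NE.
(B, C1): Agent 1 can switch to D (71 → 75). Not NE.
(B, C2): Agent 1 can switch to A (36 → 37). Not NE.
(C, C3): Agent 1 gets 83, best alternative 55; Agent 2 gets 96, best alternative 73. No profitable deviation — NE.
(The remaining 9 profiles each have a profitable deviation by the same check.)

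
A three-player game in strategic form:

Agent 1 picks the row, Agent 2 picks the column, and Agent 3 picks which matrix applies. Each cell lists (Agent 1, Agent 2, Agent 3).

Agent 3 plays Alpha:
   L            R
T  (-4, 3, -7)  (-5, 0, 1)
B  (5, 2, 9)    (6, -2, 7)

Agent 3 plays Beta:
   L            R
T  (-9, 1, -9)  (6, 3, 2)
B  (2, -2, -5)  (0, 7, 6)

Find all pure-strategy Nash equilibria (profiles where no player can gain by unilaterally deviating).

Agent 1 against (L, Alpha): payoffs -4, 5 → best response B.
Agent 1 against (L, Beta): payoffs -9, 2 → best response B.
Agent 1 against (R, Alpha): payoffs -5, 6 → best response B.
Agent 1 against (R, Beta): payoffs 6, 0 → best response T.
Agent 2 against (T, Alpha): payoffs 3, 0 → best response L.
Agent 2 against (T, Beta): payoffs 1, 3 → best response R.
Agent 2 against (B, Alpha): payoffs 2, -2 → best response L.
Agent 2 against (B, Beta): payoffs -2, 7 → best response R.
Agent 3 against (T, L): payoffs -7, -9 → best response Alpha.
Agent 3 against (T, R): payoffs 1, 2 → best response Beta.
Agent 3 against (B, L): payoffs 9, -5 → best response Alpha.
Agent 3 against (B, R): payoffs 7, 6 → best response Alpha.
Mutual best responses: (T, R, Beta); (B, L, Alpha).

Pure-strategy Nash equilibria: (T, R, Beta); (B, L, Alpha)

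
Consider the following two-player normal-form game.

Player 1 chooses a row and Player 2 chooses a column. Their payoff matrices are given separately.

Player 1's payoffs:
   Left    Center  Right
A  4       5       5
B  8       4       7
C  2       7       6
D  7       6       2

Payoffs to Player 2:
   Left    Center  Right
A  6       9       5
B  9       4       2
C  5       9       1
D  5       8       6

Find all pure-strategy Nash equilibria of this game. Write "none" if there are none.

The pure Nash equilibria are (B, Left) and (C, Center).

For each player, find the best response to each opponent profile; mutual best responses are the pure NE.
Player 1 against Left: payoffs 4, 8, 2, 7 → best response B.
Player 1 against Center: payoffs 5, 4, 7, 6 → best response C.
Player 1 against Right: payoffs 5, 7, 6, 2 → best response B.
Player 2 against A: payoffs 6, 9, 5 → best response Center.
Player 2 against B: payoffs 9, 4, 2 → best response Left.
Player 2 against C: payoffs 5, 9, 1 → best response Center.
Player 2 against D: payoffs 5, 8, 6 → best response Center.
Mutual best responses: (B, Left); (C, Center).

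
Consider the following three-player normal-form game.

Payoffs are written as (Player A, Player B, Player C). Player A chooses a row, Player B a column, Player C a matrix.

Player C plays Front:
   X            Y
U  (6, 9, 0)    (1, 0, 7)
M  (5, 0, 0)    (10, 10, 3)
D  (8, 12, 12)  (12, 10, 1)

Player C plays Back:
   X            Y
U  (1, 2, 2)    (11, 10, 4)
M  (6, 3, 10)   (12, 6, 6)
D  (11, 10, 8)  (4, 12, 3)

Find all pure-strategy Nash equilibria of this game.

(M, Y, Back), (D, X, Front)

Player A against (X, Front): payoffs 6, 5, 8 → best response D.
Player A against (X, Back): payoffs 1, 6, 11 → best response D.
Player A against (Y, Front): payoffs 1, 10, 12 → best response D.
Player A against (Y, Back): payoffs 11, 12, 4 → best response M.
Player B against (U, Front): payoffs 9, 0 → best response X.
Player B against (U, Back): payoffs 2, 10 → best response Y.
Player B against (M, Front): payoffs 0, 10 → best response Y.
Player B against (M, Back): payoffs 3, 6 → best response Y.
Player B against (D, Front): payoffs 12, 10 → best response X.
Player B against (D, Back): payoffs 10, 12 → best response Y.
Player C against (U, X): payoffs 0, 2 → best response Back.
Player C against (U, Y): payoffs 7, 4 → best response Front.
Player C against (M, X): payoffs 0, 10 → best response Back.
Player C against (M, Y): payoffs 3, 6 → best response Back.
Player C against (D, X): payoffs 12, 8 → best response Front.
Player C against (D, Y): payoffs 1, 3 → best response Back.
Mutual best responses: (M, Y, Back); (D, X, Front).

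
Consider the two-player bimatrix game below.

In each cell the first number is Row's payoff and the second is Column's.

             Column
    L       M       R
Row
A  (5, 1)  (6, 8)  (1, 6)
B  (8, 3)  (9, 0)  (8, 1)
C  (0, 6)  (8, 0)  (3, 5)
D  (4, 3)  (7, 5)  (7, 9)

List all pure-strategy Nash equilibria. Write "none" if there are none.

(B, L)

Row against L: payoffs 5, 8, 0, 4 → best response B.
Row against M: payoffs 6, 9, 8, 7 → best response B.
Row against R: payoffs 1, 8, 3, 7 → best response B.
Column against A: payoffs 1, 8, 6 → best response M.
Column against B: payoffs 3, 0, 1 → best response L.
Column against C: payoffs 6, 0, 5 → best response L.
Column against D: payoffs 3, 5, 9 → best response R.
Mutual best responses: (B, L).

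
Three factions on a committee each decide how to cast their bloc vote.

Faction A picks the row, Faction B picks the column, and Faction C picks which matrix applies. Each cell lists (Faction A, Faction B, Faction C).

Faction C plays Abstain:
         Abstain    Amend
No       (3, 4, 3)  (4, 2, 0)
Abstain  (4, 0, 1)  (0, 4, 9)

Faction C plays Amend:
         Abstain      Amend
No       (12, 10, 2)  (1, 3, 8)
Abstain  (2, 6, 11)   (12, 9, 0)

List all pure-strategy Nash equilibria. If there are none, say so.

No pure-strategy Nash equilibrium.

Check each profile: it is a Nash equilibrium iff no player can strictly gain by switching unilaterally.
(No, Abstain, Abstain): Faction A can switch to Abstain (3 → 4). Not NE.
(No, Abstain, Amend): Faction C can switch to Abstain (2 → 3). Not NE.
(No, Amend, Abstain): Faction B can switch to Abstain (2 → 4). Not NE.
(No, Amend, Amend): Faction A can switch to Abstain (1 → 12). Not NE.
(Abstain, Abstain, Abstain): Faction B can switch to Amend (0 → 4). Not NE.
(Abstain, Abstain, Amend): Faction A can switch to No (2 → 12). Not NE.
(Abstain, Amend, Abstain): Faction A can switch to No (0 → 4). Not NE.
(Abstain, Amend, Amend): Faction C can switch to Abstain (0 → 9). Not NE.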